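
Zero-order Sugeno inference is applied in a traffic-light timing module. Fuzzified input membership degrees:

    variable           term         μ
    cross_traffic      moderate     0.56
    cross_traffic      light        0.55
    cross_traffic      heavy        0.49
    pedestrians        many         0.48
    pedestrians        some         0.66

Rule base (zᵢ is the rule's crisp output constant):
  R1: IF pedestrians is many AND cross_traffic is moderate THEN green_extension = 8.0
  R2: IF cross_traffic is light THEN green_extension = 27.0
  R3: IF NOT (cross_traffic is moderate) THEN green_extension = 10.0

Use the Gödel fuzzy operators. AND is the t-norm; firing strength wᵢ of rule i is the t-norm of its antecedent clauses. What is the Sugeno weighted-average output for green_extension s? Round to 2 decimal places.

15.71

R1 (z=8.0): many=0.48, moderate=0.56; AND[min(a, b)] → w = 0.48
R2 (z=27.0): light=0.55 → w = 0.55
R3 (z=10.0): ¬moderate=1−0.56=0.44 → w = 0.44
Weighted average = (0.48·8.0 + 0.55·27.0 + 0.44·10.0) / (0.48 + 0.55 + 0.44)
  = 23.0900 / 1.4700 = 15.71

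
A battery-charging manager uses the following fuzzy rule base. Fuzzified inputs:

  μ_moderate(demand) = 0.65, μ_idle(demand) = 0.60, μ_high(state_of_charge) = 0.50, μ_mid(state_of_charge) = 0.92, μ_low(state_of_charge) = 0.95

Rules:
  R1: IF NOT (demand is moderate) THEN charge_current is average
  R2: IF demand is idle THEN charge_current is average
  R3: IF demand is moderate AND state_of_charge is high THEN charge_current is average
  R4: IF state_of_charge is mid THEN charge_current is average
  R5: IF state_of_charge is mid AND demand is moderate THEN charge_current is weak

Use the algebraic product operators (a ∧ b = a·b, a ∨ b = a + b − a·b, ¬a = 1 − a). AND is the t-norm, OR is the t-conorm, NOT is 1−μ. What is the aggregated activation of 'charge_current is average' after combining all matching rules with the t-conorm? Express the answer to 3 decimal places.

0.986

R1: ¬moderate=1−0.65=0.35 → w = 0.3500
R2: idle=0.60 → w = 0.6000
R3: moderate=0.65, high=0.50; AND[a·b] → w = 0.3250
R4: mid=0.92 → w = 0.9200
R5: mid=0.92, moderate=0.65; AND[a·b] → w = 0.5980
Rules with consequent 'average': {R1, R2, R3, R4} → strengths 0.3500, 0.6000, 0.3250, 0.9200
Aggregate via t-conorm [a + b − a·b]: 0.9860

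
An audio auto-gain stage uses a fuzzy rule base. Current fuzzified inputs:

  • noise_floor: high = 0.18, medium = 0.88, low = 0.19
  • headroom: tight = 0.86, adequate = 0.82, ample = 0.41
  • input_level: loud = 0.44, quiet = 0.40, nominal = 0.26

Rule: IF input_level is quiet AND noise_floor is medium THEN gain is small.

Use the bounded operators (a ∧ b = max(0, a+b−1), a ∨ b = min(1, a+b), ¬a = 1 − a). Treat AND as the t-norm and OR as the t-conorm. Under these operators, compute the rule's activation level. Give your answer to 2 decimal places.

firing strength: quiet=0.40, medium=0.88; AND[max(0, a+b−1)] → w = 0.28

0.28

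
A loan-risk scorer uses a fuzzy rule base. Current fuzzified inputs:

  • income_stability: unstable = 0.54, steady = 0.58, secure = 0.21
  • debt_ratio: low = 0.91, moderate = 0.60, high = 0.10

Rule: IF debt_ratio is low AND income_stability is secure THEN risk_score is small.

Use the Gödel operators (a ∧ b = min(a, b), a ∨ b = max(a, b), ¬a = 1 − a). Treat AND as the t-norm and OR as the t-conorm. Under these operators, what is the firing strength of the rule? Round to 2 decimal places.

firing strength: low=0.91, secure=0.21; AND[min(a, b)] → w = 0.21

0.21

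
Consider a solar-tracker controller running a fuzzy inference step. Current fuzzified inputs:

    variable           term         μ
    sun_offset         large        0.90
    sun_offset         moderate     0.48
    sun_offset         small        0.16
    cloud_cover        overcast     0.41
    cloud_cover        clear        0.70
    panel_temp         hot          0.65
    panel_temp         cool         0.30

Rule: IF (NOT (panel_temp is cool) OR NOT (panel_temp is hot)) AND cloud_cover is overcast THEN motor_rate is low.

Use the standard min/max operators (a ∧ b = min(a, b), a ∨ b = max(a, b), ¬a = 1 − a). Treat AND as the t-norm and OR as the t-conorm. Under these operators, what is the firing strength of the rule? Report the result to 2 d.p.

0.41

firing strength: (¬cool=1−0.30=0.70 OR ¬hot=1−0.65=0.35) = 0.70; AND[min(a, b)] with overcast=0.41 → w = 0.41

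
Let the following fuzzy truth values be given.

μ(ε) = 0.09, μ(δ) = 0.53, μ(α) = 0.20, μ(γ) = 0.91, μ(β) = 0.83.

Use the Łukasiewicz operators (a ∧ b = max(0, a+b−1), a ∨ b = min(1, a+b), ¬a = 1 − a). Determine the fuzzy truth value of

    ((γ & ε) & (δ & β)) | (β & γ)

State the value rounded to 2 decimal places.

γ & ε = max(0, a+b−1) on (0.91, 0.09) = 0.00
δ & β = max(0, a+b−1) on (0.53, 0.83) = 0.36
(γ & ε) & (δ & β) = max(0, a+b−1) on (0.00, 0.36) = 0.00
β & γ = max(0, a+b−1) on (0.83, 0.91) = 0.74
((γ & ε) & (δ & β)) | (β & γ) = min(1, a+b) on (0.00, 0.74) = 0.74

0.74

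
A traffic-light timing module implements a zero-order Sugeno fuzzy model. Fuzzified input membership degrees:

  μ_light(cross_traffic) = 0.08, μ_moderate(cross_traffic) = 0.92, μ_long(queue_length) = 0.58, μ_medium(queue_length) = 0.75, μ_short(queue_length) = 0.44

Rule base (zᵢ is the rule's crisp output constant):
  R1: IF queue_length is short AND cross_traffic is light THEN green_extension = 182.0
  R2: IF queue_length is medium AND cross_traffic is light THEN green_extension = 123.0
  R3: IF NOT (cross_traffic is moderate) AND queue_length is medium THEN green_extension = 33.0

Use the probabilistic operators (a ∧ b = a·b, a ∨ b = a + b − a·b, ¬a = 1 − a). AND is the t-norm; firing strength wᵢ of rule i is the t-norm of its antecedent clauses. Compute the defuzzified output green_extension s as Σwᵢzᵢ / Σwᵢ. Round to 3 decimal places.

R1 (z=182.0): short=0.44, light=0.08; AND[a·b] → w = 0.0352
R2 (z=123.0): medium=0.75, light=0.08; AND[a·b] → w = 0.0600
R3 (z=33.0): ¬moderate=1−0.92=0.08, medium=0.75; AND[a·b] → w = 0.0600
Weighted average = (0.0352·182.0 + 0.0600·123.0 + 0.0600·33.0) / (0.0352 + 0.0600 + 0.0600)
  = 15.7664 / 0.1552 = 101.588

101.588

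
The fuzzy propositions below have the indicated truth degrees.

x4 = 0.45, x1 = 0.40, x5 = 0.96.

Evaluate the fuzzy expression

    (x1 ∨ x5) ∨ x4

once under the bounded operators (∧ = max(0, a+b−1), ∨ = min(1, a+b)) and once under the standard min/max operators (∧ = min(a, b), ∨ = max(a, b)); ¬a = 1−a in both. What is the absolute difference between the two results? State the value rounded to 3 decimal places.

0.040

Under bounded:
  x1 ∨ x5 = min(1, a+b) on (0.40, 0.96) = 1.00
  (x1 ∨ x5) ∨ x4 = min(1, a+b) on (1.00, 0.45) = 1.00
  → value = 1.0000
Under standard min/max:
  x1 ∨ x5 = max(a, b) on (0.40, 0.96) = 0.96
  (x1 ∨ x5) ∨ x4 = max(a, b) on (0.96, 0.45) = 0.96
  → value = 0.9600
|1.0000 − 0.9600| = 0.040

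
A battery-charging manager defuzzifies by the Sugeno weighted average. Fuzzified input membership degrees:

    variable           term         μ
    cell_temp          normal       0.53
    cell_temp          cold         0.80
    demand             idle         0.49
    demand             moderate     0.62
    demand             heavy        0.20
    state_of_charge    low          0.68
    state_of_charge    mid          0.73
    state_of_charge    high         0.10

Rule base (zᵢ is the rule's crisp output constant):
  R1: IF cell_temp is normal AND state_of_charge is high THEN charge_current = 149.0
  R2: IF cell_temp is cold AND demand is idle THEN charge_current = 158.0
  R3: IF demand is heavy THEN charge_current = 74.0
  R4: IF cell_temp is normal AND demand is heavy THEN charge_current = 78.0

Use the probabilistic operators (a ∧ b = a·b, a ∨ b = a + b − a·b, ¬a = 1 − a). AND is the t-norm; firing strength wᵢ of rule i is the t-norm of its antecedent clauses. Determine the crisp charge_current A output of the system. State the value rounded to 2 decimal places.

R1 (z=149.0): normal=0.53, high=0.10; AND[a·b] → w = 0.0530
R2 (z=158.0): cold=0.80, idle=0.49; AND[a·b] → w = 0.3920
R3 (z=74.0): heavy=0.20 → w = 0.2000
R4 (z=78.0): normal=0.53, heavy=0.20; AND[a·b] → w = 0.1060
Weighted average = (0.0530·149.0 + 0.3920·158.0 + 0.2000·74.0 + 0.1060·78.0) / (0.0530 + 0.3920 + 0.2000 + 0.1060)
  = 92.9010 / 0.7510 = 123.70

123.70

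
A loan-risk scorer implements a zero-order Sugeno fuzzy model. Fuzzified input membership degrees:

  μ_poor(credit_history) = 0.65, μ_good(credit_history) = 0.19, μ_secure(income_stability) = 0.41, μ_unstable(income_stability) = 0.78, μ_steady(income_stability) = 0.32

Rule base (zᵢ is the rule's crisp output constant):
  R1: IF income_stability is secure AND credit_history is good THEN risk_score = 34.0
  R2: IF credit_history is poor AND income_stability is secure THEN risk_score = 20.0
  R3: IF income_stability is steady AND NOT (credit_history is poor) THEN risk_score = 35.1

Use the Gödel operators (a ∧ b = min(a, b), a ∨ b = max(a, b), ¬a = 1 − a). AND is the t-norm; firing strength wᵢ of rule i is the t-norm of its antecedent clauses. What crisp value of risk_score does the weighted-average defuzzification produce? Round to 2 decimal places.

R1 (z=34.0): secure=0.41, good=0.19; AND[min(a, b)] → w = 0.19
R2 (z=20.0): poor=0.65, secure=0.41; AND[min(a, b)] → w = 0.41
R3 (z=35.1): steady=0.32, ¬poor=1−0.65=0.35; AND[min(a, b)] → w = 0.32
Weighted average = (0.19·34.0 + 0.41·20.0 + 0.32·35.1) / (0.19 + 0.41 + 0.32)
  = 25.8920 / 0.9200 = 28.14

28.14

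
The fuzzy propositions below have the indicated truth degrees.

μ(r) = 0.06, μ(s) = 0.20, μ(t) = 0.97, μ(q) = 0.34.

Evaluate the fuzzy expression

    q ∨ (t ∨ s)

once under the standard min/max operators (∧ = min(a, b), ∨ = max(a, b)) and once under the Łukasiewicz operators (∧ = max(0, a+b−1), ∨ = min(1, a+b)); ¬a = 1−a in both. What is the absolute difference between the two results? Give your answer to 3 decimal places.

0.030

Under standard min/max:
  t ∨ s = max(a, b) on (0.97, 0.20) = 0.97
  q ∨ (t ∨ s) = max(a, b) on (0.34, 0.97) = 0.97
  → value = 0.9700
Under Łukasiewicz:
  t ∨ s = min(1, a+b) on (0.97, 0.20) = 1.00
  q ∨ (t ∨ s) = min(1, a+b) on (0.34, 1.00) = 1.00
  → value = 1.0000
|0.9700 − 1.0000| = 0.030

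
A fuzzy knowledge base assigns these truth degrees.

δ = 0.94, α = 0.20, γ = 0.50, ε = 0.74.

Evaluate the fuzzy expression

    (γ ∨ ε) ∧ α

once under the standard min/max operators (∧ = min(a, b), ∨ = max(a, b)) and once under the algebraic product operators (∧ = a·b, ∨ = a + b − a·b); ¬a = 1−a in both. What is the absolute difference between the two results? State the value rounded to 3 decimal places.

0.026

Under standard min/max:
  γ ∨ ε = max(a, b) on (0.50, 0.74) = 0.74
  (γ ∨ ε) ∧ α = min(a, b) on (0.74, 0.20) = 0.20
  → value = 0.2000
Under algebraic product:
  γ ∨ ε = a + b − a·b on (0.5000, 0.7400) = 0.8700
  (γ ∨ ε) ∧ α = a·b on (0.8700, 0.2000) = 0.1740
  → value = 0.1740
|0.2000 − 0.1740| = 0.026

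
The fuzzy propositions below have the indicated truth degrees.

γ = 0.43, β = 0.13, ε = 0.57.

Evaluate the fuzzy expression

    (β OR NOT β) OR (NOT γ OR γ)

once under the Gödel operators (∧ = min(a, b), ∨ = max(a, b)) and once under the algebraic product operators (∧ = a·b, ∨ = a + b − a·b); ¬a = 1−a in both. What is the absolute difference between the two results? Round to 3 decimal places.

0.102

Under Gödel:
  NOT β = 1 − 0.13 = 0.87
  β OR NOT β = max(a, b) on (0.13, 0.87) = 0.87
  NOT γ = 1 − 0.43 = 0.57
  NOT γ OR γ = max(a, b) on (0.57, 0.43) = 0.57
  (β OR NOT β) OR (NOT γ OR γ) = max(a, b) on (0.87, 0.57) = 0.87
  → value = 0.8700
Under algebraic product:
  NOT β = 1 − 0.1300 = 0.8700
  β OR NOT β = a + b − a·b on (0.1300, 0.8700) = 0.8869
  NOT γ = 1 − 0.4300 = 0.5700
  NOT γ OR γ = a + b − a·b on (0.5700, 0.4300) = 0.7549
  (β OR NOT β) OR (NOT γ OR γ) = a + b − a·b on (0.8869, 0.7549) = 0.9723
  → value = 0.9723
|0.8700 − 0.9723| = 0.102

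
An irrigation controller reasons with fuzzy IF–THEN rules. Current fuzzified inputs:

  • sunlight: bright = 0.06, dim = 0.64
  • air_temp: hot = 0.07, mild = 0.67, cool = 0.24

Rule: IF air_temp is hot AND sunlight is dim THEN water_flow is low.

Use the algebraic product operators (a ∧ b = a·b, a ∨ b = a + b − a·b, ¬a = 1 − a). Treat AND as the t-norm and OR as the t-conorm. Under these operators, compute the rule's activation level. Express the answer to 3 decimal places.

firing strength: hot=0.07, dim=0.64; AND[a·b] → w = 0.0448

0.045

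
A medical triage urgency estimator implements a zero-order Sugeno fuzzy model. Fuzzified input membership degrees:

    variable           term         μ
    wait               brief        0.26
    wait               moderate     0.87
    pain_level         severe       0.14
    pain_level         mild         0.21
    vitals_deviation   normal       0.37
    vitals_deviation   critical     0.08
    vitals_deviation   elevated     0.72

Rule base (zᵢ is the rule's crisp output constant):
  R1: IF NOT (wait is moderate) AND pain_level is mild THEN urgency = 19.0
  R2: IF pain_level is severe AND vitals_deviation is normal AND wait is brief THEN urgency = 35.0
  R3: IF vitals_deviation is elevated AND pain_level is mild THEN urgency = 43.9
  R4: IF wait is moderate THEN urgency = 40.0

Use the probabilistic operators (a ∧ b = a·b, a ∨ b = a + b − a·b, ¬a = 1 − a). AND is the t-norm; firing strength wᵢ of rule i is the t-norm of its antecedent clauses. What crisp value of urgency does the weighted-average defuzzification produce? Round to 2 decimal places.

39.95

R1 (z=19.0): ¬moderate=1−0.87=0.13, mild=0.21; AND[a·b] → w = 0.0273
R2 (z=35.0): severe=0.14, normal=0.37, brief=0.26; AND[a·b] → w = 0.0135
R3 (z=43.9): elevated=0.72, mild=0.21; AND[a·b] → w = 0.1512
R4 (z=40.0): moderate=0.87 → w = 0.8700
Weighted average = (0.0273·19.0 + 0.0135·35.0 + 0.1512·43.9 + 0.8700·40.0) / (0.0273 + 0.0135 + 0.1512 + 0.8700)
  = 42.4278 / 1.0620 = 39.95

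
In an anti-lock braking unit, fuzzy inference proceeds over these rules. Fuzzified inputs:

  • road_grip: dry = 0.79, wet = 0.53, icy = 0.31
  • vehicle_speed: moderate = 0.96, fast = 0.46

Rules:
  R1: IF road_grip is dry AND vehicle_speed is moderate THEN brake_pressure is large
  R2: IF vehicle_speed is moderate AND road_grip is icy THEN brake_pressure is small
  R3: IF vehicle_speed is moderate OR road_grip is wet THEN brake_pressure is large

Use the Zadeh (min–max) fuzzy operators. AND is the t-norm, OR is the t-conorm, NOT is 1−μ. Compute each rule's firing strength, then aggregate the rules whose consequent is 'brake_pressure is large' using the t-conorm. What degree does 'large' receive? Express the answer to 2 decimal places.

R1: dry=0.79, moderate=0.96; AND[min(a, b)] → w = 0.79
R2: moderate=0.96, icy=0.31; AND[min(a, b)] → w = 0.31
R3: moderate=0.96, wet=0.53; OR[max(a, b)] → w = 0.96
Rules with consequent 'large': {R1, R3} → strengths 0.79, 0.96
Aggregate via t-conorm [max(a, b)]: 0.96

0.96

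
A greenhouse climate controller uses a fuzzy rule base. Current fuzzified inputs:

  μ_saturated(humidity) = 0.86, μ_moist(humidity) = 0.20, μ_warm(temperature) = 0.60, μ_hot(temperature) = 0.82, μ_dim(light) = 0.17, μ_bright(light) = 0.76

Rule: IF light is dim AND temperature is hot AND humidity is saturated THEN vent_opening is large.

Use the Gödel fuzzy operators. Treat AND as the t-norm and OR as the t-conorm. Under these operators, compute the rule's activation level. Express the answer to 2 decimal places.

0.17

firing strength: dim=0.17, hot=0.82, saturated=0.86; AND[min(a, b)] → w = 0.17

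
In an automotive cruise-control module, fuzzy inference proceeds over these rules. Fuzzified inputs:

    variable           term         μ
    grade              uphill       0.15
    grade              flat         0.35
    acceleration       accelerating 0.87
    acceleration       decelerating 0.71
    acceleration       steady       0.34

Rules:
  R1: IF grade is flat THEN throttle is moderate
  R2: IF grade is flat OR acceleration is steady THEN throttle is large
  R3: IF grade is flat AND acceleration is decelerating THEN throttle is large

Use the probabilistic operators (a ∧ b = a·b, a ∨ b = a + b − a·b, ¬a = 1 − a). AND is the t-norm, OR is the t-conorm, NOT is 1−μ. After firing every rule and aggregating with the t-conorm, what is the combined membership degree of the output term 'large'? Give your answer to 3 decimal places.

R1: flat=0.35 → w = 0.3500
R2: flat=0.35, steady=0.34; OR[a + b − a·b] → w = 0.5710
R3: flat=0.35, decelerating=0.71; AND[a·b] → w = 0.2485
Rules with consequent 'large': {R2, R3} → strengths 0.5710, 0.2485
Aggregate via t-conorm [a + b − a·b]: 0.6776

0.678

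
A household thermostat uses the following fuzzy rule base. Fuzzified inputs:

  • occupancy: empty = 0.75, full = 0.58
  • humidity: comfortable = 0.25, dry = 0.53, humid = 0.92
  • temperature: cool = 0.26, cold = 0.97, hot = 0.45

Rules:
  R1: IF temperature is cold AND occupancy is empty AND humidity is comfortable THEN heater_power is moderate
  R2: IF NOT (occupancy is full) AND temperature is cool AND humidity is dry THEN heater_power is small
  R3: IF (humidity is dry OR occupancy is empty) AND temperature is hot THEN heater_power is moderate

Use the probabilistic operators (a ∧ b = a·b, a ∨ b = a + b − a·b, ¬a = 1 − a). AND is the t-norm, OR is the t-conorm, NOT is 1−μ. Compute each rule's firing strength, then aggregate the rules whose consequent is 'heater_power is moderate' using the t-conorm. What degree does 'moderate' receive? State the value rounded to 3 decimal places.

0.507

R1: cold=0.97, empty=0.75, comfortable=0.25; AND[a·b] → w = 0.1819
R2: ¬full=1−0.58=0.42, cool=0.26, dry=0.53; AND[a·b] → w = 0.0579
R3: (dry=0.53 OR empty=0.75) = 0.8825; AND[a·b] with hot=0.45 → w = 0.3971
Rules with consequent 'moderate': {R1, R3} → strengths 0.1819, 0.3971
Aggregate via t-conorm [a + b − a·b]: 0.5068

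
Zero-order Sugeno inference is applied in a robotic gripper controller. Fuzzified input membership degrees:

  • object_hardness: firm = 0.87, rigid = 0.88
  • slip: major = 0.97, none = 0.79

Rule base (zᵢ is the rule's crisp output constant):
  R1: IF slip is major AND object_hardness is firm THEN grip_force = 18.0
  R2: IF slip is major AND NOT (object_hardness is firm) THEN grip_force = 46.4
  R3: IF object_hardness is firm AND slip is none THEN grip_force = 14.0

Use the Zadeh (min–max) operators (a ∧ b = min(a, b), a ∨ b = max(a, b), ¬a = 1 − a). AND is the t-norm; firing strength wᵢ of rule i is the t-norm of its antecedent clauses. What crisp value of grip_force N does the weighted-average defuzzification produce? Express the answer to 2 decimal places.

R1 (z=18.0): major=0.97, firm=0.87; AND[min(a, b)] → w = 0.87
R2 (z=46.4): major=0.97, ¬firm=1−0.87=0.13; AND[min(a, b)] → w = 0.13
R3 (z=14.0): firm=0.87, none=0.79; AND[min(a, b)] → w = 0.79
Weighted average = (0.87·18.0 + 0.13·46.4 + 0.79·14.0) / (0.87 + 0.13 + 0.79)
  = 32.7520 / 1.7900 = 18.30

18.30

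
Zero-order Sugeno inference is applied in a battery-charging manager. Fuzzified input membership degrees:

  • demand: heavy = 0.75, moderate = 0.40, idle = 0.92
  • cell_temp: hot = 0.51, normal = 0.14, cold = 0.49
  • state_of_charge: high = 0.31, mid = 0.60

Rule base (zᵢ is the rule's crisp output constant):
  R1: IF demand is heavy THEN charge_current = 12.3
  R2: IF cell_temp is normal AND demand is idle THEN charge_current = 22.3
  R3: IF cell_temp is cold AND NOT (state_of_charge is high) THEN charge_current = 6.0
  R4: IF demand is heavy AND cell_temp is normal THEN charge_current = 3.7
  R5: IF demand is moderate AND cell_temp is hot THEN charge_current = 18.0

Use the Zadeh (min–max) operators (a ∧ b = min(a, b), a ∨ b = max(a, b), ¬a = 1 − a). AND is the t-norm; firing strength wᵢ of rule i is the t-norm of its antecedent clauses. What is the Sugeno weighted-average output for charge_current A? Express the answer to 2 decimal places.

R1 (z=12.3): heavy=0.75 → w = 0.75
R2 (z=22.3): normal=0.14, idle=0.92; AND[min(a, b)] → w = 0.14
R3 (z=6.0): cold=0.49, ¬high=1−0.31=0.69; AND[min(a, b)] → w = 0.49
R4 (z=3.7): heavy=0.75, normal=0.14; AND[min(a, b)] → w = 0.14
R5 (z=18.0): moderate=0.40, hot=0.51; AND[min(a, b)] → w = 0.40
Weighted average = (0.75·12.3 + 0.14·22.3 + 0.49·6.0 + 0.14·3.7 + 0.40·18.0) / (0.75 + 0.14 + 0.49 + 0.14 + 0.40)
  = 23.0050 / 1.9200 = 11.98

11.98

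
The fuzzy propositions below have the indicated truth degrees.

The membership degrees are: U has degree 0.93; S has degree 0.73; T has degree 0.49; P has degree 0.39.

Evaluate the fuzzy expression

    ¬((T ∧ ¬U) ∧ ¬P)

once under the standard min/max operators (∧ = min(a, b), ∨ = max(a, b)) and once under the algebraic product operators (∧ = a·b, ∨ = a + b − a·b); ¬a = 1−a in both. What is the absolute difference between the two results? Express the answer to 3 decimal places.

Under standard min/max:
  ¬U = 1 − 0.93 = 0.07
  T ∧ ¬U = min(a, b) on (0.49, 0.07) = 0.07
  ¬P = 1 − 0.39 = 0.61
  (T ∧ ¬U) ∧ ¬P = min(a, b) on (0.07, 0.61) = 0.07
  ¬((T ∧ ¬U) ∧ ¬P) = 1 − 0.07 = 0.93
  → value = 0.9300
Under algebraic product:
  ¬U = 1 − 0.9300 = 0.0700
  T ∧ ¬U = a·b on (0.4900, 0.0700) = 0.0343
  ¬P = 1 − 0.3900 = 0.6100
  (T ∧ ¬U) ∧ ¬P = a·b on (0.0343, 0.6100) = 0.0209
  ¬((T ∧ ¬U) ∧ ¬P) = 1 − 0.0209 = 0.9791
  → value = 0.9791
|0.9300 − 0.9791| = 0.049

0.049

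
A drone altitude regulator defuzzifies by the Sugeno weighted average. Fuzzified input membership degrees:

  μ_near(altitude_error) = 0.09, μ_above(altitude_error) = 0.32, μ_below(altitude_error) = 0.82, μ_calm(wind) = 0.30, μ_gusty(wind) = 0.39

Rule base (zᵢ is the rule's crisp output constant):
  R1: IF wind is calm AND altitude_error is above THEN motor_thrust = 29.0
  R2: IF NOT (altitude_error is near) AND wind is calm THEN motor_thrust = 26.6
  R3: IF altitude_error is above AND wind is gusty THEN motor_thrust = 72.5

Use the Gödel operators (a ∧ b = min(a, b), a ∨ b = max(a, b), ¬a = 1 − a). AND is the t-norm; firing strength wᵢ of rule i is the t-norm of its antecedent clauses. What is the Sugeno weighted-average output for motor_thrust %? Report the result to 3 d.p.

R1 (z=29.0): calm=0.30, above=0.32; AND[min(a, b)] → w = 0.30
R2 (z=26.6): ¬near=1−0.09=0.91, calm=0.30; AND[min(a, b)] → w = 0.30
R3 (z=72.5): above=0.32, gusty=0.39; AND[min(a, b)] → w = 0.32
Weighted average = (0.30·29.0 + 0.30·26.6 + 0.32·72.5) / (0.30 + 0.30 + 0.32)
  = 39.8800 / 0.9200 = 43.348

43.348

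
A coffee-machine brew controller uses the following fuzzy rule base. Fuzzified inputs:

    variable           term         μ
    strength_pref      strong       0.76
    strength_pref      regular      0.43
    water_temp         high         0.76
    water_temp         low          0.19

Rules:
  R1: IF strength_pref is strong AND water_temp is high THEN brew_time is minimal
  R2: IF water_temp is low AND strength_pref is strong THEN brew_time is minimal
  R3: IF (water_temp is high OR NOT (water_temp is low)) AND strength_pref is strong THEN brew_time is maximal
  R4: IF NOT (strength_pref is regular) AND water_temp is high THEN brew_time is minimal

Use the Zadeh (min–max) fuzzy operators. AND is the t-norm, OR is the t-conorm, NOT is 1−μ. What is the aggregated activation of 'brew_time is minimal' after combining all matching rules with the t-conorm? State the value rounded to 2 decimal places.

0.76

R1: strong=0.76, high=0.76; AND[min(a, b)] → w = 0.76
R2: low=0.19, strong=0.76; AND[min(a, b)] → w = 0.19
R3: (high=0.76 OR ¬low=1−0.19=0.81) = 0.81; AND[min(a, b)] with strong=0.76 → w = 0.76
R4: ¬regular=1−0.43=0.57, high=0.76; AND[min(a, b)] → w = 0.57
Rules with consequent 'minimal': {R1, R2, R4} → strengths 0.76, 0.19, 0.57
Aggregate via t-conorm [max(a, b)]: 0.76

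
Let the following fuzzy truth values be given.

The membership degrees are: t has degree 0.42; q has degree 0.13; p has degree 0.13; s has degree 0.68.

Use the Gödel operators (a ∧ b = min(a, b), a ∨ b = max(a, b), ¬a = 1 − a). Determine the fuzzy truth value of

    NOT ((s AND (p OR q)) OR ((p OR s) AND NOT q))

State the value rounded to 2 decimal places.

0.32

p OR q = max(a, b) on (0.13, 0.13) = 0.13
s AND (p OR q) = min(a, b) on (0.68, 0.13) = 0.13
p OR s = max(a, b) on (0.13, 0.68) = 0.68
NOT q = 1 − 0.13 = 0.87
(p OR s) AND NOT q = min(a, b) on (0.68, 0.87) = 0.68
(s AND (p OR q)) OR ((p OR s) AND NOT q) = max(a, b) on (0.13, 0.68) = 0.68
NOT ((s AND (p OR q)) OR ((p OR s) AND NOT q)) = 1 − 0.68 = 0.32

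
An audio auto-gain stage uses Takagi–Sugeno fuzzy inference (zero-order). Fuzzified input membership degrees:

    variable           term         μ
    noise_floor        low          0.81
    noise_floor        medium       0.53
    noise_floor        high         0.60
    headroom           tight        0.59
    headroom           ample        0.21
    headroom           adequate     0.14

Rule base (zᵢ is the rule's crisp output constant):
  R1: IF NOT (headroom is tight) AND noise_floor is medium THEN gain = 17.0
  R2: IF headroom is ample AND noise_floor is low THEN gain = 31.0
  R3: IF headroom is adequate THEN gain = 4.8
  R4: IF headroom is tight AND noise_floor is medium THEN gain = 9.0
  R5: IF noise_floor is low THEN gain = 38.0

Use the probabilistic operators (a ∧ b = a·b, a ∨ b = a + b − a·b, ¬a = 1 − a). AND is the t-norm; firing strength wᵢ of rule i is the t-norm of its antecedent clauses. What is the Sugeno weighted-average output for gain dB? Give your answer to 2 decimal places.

R1 (z=17.0): ¬tight=1−0.59=0.41, medium=0.53; AND[a·b] → w = 0.2173
R2 (z=31.0): ample=0.21, low=0.81; AND[a·b] → w = 0.1701
R3 (z=4.8): adequate=0.14 → w = 0.1400
R4 (z=9.0): tight=0.59, medium=0.53; AND[a·b] → w = 0.3127
R5 (z=38.0): low=0.81 → w = 0.8100
Weighted average = (0.2173·17.0 + 0.1701·31.0 + 0.1400·4.8 + 0.3127·9.0 + 0.8100·38.0) / (0.2173 + 0.1701 + 0.1400 + 0.3127 + 0.8100)
  = 43.2335 / 1.6501 = 26.20

26.20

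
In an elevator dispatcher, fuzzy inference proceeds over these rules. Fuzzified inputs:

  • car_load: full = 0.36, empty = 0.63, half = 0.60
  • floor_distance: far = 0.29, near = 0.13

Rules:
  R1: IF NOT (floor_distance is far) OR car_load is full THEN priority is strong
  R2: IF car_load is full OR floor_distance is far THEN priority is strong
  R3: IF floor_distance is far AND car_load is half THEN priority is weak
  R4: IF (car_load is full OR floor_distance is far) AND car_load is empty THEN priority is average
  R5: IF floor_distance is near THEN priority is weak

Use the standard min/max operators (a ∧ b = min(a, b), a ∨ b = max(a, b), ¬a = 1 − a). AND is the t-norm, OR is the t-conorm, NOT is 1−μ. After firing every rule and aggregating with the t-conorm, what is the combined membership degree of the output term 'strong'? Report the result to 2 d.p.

0.71

R1: ¬far=1−0.29=0.71, full=0.36; OR[max(a, b)] → w = 0.71
R2: full=0.36, far=0.29; OR[max(a, b)] → w = 0.36
R3: far=0.29, half=0.60; AND[min(a, b)] → w = 0.29
R4: (full=0.36 OR far=0.29) = 0.36; AND[min(a, b)] with empty=0.63 → w = 0.36
R5: near=0.13 → w = 0.13
Rules with consequent 'strong': {R1, R2} → strengths 0.71, 0.36
Aggregate via t-conorm [max(a, b)]: 0.71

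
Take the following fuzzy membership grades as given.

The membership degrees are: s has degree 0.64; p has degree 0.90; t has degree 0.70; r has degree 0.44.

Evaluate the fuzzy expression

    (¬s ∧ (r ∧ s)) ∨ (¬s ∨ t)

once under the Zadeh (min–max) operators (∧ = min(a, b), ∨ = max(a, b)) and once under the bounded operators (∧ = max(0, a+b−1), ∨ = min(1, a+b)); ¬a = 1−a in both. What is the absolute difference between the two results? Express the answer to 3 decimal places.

0.300

Under Zadeh (min–max):
  ¬s = 1 − 0.64 = 0.36
  r ∧ s = min(a, b) on (0.44, 0.64) = 0.44
  ¬s ∧ (r ∧ s) = min(a, b) on (0.36, 0.44) = 0.36
  ¬s = 1 − 0.64 = 0.36
  ¬s ∨ t = max(a, b) on (0.36, 0.70) = 0.70
  (¬s ∧ (r ∧ s)) ∨ (¬s ∨ t) = max(a, b) on (0.36, 0.70) = 0.70
  → value = 0.7000
Under bounded:
  ¬s = 1 − 0.64 = 0.36
  r ∧ s = max(0, a+b−1) on (0.44, 0.64) = 0.08
  ¬s ∧ (r ∧ s) = max(0, a+b−1) on (0.36, 0.08) = 0.00
  ¬s = 1 − 0.64 = 0.36
  ¬s ∨ t = min(1, a+b) on (0.36, 0.70) = 1.00
  (¬s ∧ (r ∧ s)) ∨ (¬s ∨ t) = min(1, a+b) on (0.00, 1.00) = 1.00
  → value = 1.0000
|0.7000 − 1.0000| = 0.300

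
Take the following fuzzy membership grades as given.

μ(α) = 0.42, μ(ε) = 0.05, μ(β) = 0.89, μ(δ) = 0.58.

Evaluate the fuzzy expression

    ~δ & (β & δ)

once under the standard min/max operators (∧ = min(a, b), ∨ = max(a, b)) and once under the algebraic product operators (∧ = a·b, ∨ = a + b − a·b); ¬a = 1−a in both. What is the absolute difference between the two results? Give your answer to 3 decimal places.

0.203

Under standard min/max:
  ~δ = 1 − 0.58 = 0.42
  β & δ = min(a, b) on (0.89, 0.58) = 0.58
  ~δ & (β & δ) = min(a, b) on (0.42, 0.58) = 0.42
  → value = 0.4200
Under algebraic product:
  ~δ = 1 − 0.5800 = 0.4200
  β & δ = a·b on (0.8900, 0.5800) = 0.5162
  ~δ & (β & δ) = a·b on (0.4200, 0.5162) = 0.2168
  → value = 0.2168
|0.4200 − 0.2168| = 0.203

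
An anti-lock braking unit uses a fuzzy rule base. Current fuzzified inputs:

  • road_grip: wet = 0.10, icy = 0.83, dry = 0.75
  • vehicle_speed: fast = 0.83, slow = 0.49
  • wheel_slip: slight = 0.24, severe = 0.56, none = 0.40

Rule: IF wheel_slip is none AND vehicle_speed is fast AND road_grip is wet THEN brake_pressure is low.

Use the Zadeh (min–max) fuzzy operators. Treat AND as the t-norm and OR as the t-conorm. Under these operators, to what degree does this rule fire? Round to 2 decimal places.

firing strength: none=0.40, fast=0.83, wet=0.10; AND[min(a, b)] → w = 0.10

0.10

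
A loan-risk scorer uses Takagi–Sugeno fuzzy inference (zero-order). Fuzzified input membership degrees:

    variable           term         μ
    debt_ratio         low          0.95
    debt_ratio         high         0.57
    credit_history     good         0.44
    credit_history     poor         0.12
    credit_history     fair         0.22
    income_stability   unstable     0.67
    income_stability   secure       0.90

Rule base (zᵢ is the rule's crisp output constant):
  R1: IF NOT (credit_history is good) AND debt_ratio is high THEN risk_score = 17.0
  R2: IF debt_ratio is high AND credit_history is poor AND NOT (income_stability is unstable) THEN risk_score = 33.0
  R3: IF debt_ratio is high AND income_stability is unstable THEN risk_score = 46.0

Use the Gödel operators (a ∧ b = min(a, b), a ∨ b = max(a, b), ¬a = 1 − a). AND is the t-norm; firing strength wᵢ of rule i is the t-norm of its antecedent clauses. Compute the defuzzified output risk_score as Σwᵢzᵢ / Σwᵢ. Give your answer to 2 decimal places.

31.76

R1 (z=17.0): ¬good=1−0.44=0.56, high=0.57; AND[min(a, b)] → w = 0.56
R2 (z=33.0): high=0.57, poor=0.12, ¬unstable=1−0.67=0.33; AND[min(a, b)] → w = 0.12
R3 (z=46.0): high=0.57, unstable=0.67; AND[min(a, b)] → w = 0.57
Weighted average = (0.56·17.0 + 0.12·33.0 + 0.57·46.0) / (0.56 + 0.12 + 0.57)
  = 39.7000 / 1.2500 = 31.76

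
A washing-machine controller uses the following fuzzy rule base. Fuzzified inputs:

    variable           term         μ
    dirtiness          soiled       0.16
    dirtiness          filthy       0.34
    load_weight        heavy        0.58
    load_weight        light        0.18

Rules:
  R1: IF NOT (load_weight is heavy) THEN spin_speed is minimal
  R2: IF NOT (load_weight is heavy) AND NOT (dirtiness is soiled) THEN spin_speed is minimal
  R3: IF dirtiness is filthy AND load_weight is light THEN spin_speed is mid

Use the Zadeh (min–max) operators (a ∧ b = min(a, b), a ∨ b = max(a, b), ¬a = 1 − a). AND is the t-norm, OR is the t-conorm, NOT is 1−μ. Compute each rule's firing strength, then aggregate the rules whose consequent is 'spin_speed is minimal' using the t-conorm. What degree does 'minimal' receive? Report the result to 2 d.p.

R1: ¬heavy=1−0.58=0.42 → w = 0.42
R2: ¬heavy=1−0.58=0.42, ¬soiled=1−0.16=0.84; AND[min(a, b)] → w = 0.42
R3: filthy=0.34, light=0.18; AND[min(a, b)] → w = 0.18
Rules with consequent 'minimal': {R1, R2} → strengths 0.42, 0.42
Aggregate via t-conorm [max(a, b)]: 0.42

0.42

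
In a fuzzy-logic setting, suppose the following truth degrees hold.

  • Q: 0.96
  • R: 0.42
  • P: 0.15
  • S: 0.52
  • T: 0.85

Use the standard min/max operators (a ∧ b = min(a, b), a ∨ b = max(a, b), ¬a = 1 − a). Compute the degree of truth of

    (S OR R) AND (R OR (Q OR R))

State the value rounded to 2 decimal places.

S OR R = max(a, b) on (0.52, 0.42) = 0.52
Q OR R = max(a, b) on (0.96, 0.42) = 0.96
R OR (Q OR R) = max(a, b) on (0.42, 0.96) = 0.96
(S OR R) AND (R OR (Q OR R)) = min(a, b) on (0.52, 0.96) = 0.52

0.52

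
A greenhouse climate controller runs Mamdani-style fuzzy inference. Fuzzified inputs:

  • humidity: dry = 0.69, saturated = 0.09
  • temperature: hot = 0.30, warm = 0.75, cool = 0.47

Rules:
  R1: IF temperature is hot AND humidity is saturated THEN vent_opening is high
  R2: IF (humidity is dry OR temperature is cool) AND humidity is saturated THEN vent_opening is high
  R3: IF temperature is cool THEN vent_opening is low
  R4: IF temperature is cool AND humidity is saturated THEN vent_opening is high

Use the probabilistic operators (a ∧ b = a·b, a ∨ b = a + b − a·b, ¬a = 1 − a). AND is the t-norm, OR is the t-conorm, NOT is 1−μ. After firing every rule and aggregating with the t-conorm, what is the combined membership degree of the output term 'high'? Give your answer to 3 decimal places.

R1: hot=0.30, saturated=0.09; AND[a·b] → w = 0.0270
R2: (dry=0.69 OR cool=0.47) = 0.8357; AND[a·b] with saturated=0.09 → w = 0.0752
R3: cool=0.47 → w = 0.4700
R4: cool=0.47, saturated=0.09; AND[a·b] → w = 0.0423
Rules with consequent 'high': {R1, R2, R4} → strengths 0.0270, 0.0752, 0.0423
Aggregate via t-conorm [a + b − a·b]: 0.1382

0.138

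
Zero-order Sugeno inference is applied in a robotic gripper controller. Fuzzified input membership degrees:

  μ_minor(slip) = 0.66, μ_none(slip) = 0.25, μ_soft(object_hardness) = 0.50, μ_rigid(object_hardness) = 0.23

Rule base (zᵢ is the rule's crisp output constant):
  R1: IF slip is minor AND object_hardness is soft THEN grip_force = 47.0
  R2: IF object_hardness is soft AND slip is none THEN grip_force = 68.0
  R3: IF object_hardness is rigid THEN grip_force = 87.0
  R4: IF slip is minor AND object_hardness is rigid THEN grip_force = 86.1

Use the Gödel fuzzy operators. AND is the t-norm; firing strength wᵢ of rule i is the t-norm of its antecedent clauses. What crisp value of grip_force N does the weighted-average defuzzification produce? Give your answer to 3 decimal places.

R1 (z=47.0): minor=0.66, soft=0.50; AND[min(a, b)] → w = 0.50
R2 (z=68.0): soft=0.50, none=0.25; AND[min(a, b)] → w = 0.25
R3 (z=87.0): rigid=0.23 → w = 0.23
R4 (z=86.1): minor=0.66, rigid=0.23; AND[min(a, b)] → w = 0.23
Weighted average = (0.50·47.0 + 0.25·68.0 + 0.23·87.0 + 0.23·86.1) / (0.50 + 0.25 + 0.23 + 0.23)
  = 80.3130 / 1.2100 = 66.374

66.374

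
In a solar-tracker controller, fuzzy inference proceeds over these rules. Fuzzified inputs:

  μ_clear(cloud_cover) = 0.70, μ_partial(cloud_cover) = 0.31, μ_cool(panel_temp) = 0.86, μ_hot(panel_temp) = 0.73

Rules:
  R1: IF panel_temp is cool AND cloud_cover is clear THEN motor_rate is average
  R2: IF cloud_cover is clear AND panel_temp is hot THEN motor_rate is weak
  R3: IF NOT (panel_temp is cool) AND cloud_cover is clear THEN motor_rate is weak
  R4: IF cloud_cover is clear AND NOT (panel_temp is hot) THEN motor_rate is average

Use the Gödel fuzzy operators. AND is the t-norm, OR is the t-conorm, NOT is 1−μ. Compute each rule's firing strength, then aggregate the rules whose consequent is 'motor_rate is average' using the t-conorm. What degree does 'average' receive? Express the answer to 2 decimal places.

R1: cool=0.86, clear=0.70; AND[min(a, b)] → w = 0.70
R2: clear=0.70, hot=0.73; AND[min(a, b)] → w = 0.70
R3: ¬cool=1−0.86=0.14, clear=0.70; AND[min(a, b)] → w = 0.14
R4: clear=0.70, ¬hot=1−0.73=0.27; AND[min(a, b)] → w = 0.27
Rules with consequent 'average': {R1, R4} → strengths 0.70, 0.27
Aggregate via t-conorm [max(a, b)]: 0.70

0.70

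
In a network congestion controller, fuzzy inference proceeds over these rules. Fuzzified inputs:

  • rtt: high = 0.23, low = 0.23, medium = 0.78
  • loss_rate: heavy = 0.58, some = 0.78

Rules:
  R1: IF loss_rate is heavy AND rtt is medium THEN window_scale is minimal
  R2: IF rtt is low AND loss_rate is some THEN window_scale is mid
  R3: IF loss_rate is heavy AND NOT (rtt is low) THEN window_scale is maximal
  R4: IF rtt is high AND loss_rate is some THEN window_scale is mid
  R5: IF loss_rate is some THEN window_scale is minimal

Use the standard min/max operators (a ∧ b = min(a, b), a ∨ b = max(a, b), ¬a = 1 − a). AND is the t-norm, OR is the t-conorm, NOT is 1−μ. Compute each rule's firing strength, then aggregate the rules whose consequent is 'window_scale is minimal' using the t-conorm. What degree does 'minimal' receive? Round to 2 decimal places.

R1: heavy=0.58, medium=0.78; AND[min(a, b)] → w = 0.58
R2: low=0.23, some=0.78; AND[min(a, b)] → w = 0.23
R3: heavy=0.58, ¬low=1−0.23=0.77; AND[min(a, b)] → w = 0.58
R4: high=0.23, some=0.78; AND[min(a, b)] → w = 0.23
R5: some=0.78 → w = 0.78
Rules with consequent 'minimal': {R1, R5} → strengths 0.58, 0.78
Aggregate via t-conorm [max(a, b)]: 0.78

0.78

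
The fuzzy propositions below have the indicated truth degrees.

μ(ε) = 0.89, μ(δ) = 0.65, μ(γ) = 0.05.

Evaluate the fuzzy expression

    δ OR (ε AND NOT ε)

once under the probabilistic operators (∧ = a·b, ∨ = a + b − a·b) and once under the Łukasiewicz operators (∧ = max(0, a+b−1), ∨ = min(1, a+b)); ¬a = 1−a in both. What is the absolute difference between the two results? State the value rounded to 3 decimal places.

0.034

Under probabilistic:
  NOT ε = 1 − 0.8900 = 0.1100
  ε AND NOT ε = a·b on (0.8900, 0.1100) = 0.0979
  δ OR (ε AND NOT ε) = a + b − a·b on (0.6500, 0.0979) = 0.6843
  → value = 0.6843
Under Łukasiewicz:
  NOT ε = 1 − 0.89 = 0.11
  ε AND NOT ε = max(0, a+b−1) on (0.89, 0.11) = 0.00
  δ OR (ε AND NOT ε) = min(1, a+b) on (0.65, 0.00) = 0.65
  → value = 0.6500
|0.6843 − 0.6500| = 0.034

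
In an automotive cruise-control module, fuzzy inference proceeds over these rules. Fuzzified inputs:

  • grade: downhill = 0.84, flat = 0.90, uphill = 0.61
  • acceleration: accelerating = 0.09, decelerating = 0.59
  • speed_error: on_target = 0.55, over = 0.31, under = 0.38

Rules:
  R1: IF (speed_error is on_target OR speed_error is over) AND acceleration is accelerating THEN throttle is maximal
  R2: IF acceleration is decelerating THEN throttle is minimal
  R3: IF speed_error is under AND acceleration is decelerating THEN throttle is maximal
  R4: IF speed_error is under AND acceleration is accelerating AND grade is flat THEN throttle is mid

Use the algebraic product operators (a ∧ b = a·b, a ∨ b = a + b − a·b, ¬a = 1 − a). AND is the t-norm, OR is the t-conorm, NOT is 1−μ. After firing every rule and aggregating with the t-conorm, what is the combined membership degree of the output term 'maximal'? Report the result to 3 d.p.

R1: (on_target=0.55 OR over=0.31) = 0.6895; AND[a·b] with accelerating=0.09 → w = 0.0621
R2: decelerating=0.59 → w = 0.5900
R3: under=0.38, decelerating=0.59; AND[a·b] → w = 0.2242
R4: under=0.38, accelerating=0.09, flat=0.90; AND[a·b] → w = 0.0308
Rules with consequent 'maximal': {R1, R3} → strengths 0.0621, 0.2242
Aggregate via t-conorm [a + b − a·b]: 0.2723

0.272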